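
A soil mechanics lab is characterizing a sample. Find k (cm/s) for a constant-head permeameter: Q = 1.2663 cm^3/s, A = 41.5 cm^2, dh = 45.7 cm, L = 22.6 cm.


Compute hydraulic gradient:
i = dh / L = 45.7 / 22.6 = 2.02212
Then apply Darcy's law:
k = Q / (A * i)
k = 1.2663 / (41.5 * 2.02212)
k = 1.2663 / 83.9181
k = 0.01509 cm/s


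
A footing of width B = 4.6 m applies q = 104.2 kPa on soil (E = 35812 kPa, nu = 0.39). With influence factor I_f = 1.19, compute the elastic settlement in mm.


Result: 13.505 mm

Derivation:
Using Se = q * B * (1 - nu^2) * I_f / E
1 - nu^2 = 1 - 0.39^2 = 0.8479
Se = 104.2 * 4.6 * 0.8479 * 1.19 / 35812
Se = 0.013505 m
Convert to mm: Se = 0.013505 * 1000 = 13.505 mm


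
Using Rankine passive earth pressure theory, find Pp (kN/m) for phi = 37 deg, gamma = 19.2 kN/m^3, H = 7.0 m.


Compute passive earth pressure coefficient:
Kp = tan^2(45 + phi/2) = tan^2(63.5) = 4.022791
Compute passive force:
Pp = 0.5 * Kp * gamma * H^2
Pp = 0.5 * 4.022791 * 19.2 * 7.0^2
Pp = 1892.32 kN/m


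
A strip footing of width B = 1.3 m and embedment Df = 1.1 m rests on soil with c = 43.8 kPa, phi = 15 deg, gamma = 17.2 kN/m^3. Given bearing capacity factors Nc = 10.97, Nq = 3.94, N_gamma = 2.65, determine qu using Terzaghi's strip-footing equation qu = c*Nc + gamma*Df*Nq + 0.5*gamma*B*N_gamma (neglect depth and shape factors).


Compute qu = c*Nc + gamma*Df*Nq + 0.5*gamma*B*N_gamma
Term 1: 43.8 * 10.97 = 480.486
Term 2: 17.2 * 1.1 * 3.94 = 74.5448
Term 3: 0.5 * 17.2 * 1.3 * 2.65 = 29.627
qu = 480.486 + 74.5448 + 29.627
qu = 584.66 kPa


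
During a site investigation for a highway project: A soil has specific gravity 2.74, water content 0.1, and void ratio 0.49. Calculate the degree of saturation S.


Result: 0.5592

Derivation:
Using S = Gs * w / e
S = 2.74 * 0.1 / 0.49
S = 0.5592


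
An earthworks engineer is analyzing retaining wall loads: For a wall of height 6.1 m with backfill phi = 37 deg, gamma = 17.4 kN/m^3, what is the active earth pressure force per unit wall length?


Compute active earth pressure coefficient:
Ka = tan^2(45 - phi/2) = tan^2(26.5) = 0.248584
Compute active force:
Pa = 0.5 * Ka * gamma * H^2
Pa = 0.5 * 0.248584 * 17.4 * 6.1^2
Pa = 80.47 kN/m


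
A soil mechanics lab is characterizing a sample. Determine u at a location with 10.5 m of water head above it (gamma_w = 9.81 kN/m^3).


Using u = gamma_w * h_w
u = 9.81 * 10.5
u = 103.01 kPa


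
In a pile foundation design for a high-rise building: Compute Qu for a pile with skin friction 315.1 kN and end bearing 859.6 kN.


Using Qu = Qf + Qb
Qu = 315.1 + 859.6
Qu = 1174.7 kN


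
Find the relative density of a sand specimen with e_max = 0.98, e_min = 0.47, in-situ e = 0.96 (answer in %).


Using Dr = (e_max - e) / (e_max - e_min) * 100
e_max - e = 0.98 - 0.96 = 0.02
e_max - e_min = 0.98 - 0.47 = 0.51
Dr = 0.02 / 0.51 * 100
Dr = 3.92 %


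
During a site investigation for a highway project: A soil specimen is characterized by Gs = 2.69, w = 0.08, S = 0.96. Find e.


Result: 0.2242

Derivation:
Using the relation e = Gs * w / S
e = 2.69 * 0.08 / 0.96
e = 0.2242


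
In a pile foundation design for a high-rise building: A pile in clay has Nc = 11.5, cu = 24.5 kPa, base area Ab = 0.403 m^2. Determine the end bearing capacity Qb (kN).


Using Qb = Nc * cu * Ab
Qb = 11.5 * 24.5 * 0.403
Qb = 113.55 kN


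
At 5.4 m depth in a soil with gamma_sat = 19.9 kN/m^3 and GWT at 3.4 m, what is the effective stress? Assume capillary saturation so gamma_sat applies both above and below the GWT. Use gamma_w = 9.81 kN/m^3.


Total stress = gamma_sat * depth
sigma = 19.9 * 5.4 = 107.46 kPa
Pore water pressure u = gamma_w * (depth - d_wt)
u = 9.81 * (5.4 - 3.4) = 19.62 kPa
Effective stress = sigma - u
sigma' = 107.46 - 19.62 = 87.84 kPa


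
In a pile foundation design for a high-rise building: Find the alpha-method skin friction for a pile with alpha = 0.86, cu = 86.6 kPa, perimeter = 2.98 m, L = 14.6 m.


Using Qs = alpha * cu * perimeter * L
Qs = 0.86 * 86.6 * 2.98 * 14.6
Qs = 3240.3 kN


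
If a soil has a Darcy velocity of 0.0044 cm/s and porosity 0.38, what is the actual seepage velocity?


Using v_s = v_d / n
v_s = 0.0044 / 0.38
v_s = 0.01158 cm/s


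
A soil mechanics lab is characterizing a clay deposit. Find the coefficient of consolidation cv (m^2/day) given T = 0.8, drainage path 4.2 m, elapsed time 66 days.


Using cv = T * H_dr^2 / t
H_dr^2 = 4.2^2 = 17.64
cv = 0.8 * 17.64 / 66
cv = 0.21382 m^2/day


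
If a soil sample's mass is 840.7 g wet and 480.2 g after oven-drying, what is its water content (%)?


Using w = (m_wet - m_dry) / m_dry * 100
m_wet - m_dry = 840.7 - 480.2 = 360.5 g
w = 360.5 / 480.2 * 100
w = 75.07 %


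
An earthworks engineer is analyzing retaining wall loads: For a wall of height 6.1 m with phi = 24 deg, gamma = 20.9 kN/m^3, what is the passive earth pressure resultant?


Result: 922.02 kN/m

Derivation:
Compute passive earth pressure coefficient:
Kp = tan^2(45 + phi/2) = tan^2(57.0) = 2.371184
Compute passive force:
Pp = 0.5 * Kp * gamma * H^2
Pp = 0.5 * 2.371184 * 20.9 * 6.1^2
Pp = 922.02 kN/m


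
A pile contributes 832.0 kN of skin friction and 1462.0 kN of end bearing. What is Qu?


Result: 2294.0 kN

Derivation:
Using Qu = Qf + Qb
Qu = 832.0 + 1462.0
Qu = 2294.0 kN


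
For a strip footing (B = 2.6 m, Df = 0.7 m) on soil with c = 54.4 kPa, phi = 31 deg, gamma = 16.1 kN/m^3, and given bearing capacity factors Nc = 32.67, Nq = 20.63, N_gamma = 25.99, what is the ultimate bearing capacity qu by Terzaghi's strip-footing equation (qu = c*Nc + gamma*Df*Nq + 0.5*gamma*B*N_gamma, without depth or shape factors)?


Result: 2553.72 kPa

Derivation:
Compute qu = c*Nc + gamma*Df*Nq + 0.5*gamma*B*N_gamma
Term 1: 54.4 * 32.67 = 1777.248
Term 2: 16.1 * 0.7 * 20.63 = 232.5001
Term 3: 0.5 * 16.1 * 2.6 * 25.99 = 543.9707
qu = 1777.248 + 232.5001 + 543.9707
qu = 2553.72 kPa


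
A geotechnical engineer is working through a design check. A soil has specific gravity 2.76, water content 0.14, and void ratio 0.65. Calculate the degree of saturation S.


Using S = Gs * w / e
S = 2.76 * 0.14 / 0.65
S = 0.5945


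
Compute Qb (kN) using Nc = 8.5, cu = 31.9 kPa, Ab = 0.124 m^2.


Using Qb = Nc * cu * Ab
Qb = 8.5 * 31.9 * 0.124
Qb = 33.62 kN


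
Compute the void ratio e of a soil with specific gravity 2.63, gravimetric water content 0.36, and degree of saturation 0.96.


Using the relation e = Gs * w / S
e = 2.63 * 0.36 / 0.96
e = 0.9862


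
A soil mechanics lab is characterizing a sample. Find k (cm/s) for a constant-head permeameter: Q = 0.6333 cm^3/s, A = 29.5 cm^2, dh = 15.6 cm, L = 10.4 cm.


Result: 0.014312 cm/s

Derivation:
Compute hydraulic gradient:
i = dh / L = 15.6 / 10.4 = 1.5
Then apply Darcy's law:
k = Q / (A * i)
k = 0.6333 / (29.5 * 1.5)
k = 0.6333 / 44.25
k = 0.014312 cm/s


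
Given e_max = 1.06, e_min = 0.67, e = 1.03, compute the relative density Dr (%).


Using Dr = (e_max - e) / (e_max - e_min) * 100
e_max - e = 1.06 - 1.03 = 0.03
e_max - e_min = 1.06 - 0.67 = 0.39
Dr = 0.03 / 0.39 * 100
Dr = 7.69 %


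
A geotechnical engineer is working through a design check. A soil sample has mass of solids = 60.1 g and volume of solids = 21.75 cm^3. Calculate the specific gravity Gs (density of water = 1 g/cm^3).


Result: 2.763

Derivation:
Using Gs = m_s / (V_s * rho_w)
Since rho_w = 1 g/cm^3:
Gs = 60.1 / 21.75
Gs = 2.763


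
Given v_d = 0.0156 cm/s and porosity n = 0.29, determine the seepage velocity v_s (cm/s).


Using v_s = v_d / n
v_s = 0.0156 / 0.29
v_s = 0.05379 cm/s


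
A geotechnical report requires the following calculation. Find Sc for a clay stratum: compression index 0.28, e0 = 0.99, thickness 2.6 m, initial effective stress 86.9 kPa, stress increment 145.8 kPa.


Using Sc = Cc * H / (1 + e0) * log10((sigma0 + delta_sigma) / sigma0)
Stress ratio = (86.9 + 145.8) / 86.9 = 2.67779
log10(2.67779) = 0.427777
Cc * H / (1 + e0) = 0.28 * 2.6 / (1 + 0.99) = 0.365829
Sc = 0.365829 * 0.427777
Sc = 0.1565 m


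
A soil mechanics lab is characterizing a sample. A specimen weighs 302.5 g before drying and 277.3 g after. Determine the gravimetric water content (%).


Using w = (m_wet - m_dry) / m_dry * 100
m_wet - m_dry = 302.5 - 277.3 = 25.2 g
w = 25.2 / 277.3 * 100
w = 9.09 %


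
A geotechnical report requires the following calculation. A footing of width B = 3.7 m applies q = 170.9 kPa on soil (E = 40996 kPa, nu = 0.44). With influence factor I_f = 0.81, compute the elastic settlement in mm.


Using Se = q * B * (1 - nu^2) * I_f / E
1 - nu^2 = 1 - 0.44^2 = 0.8064
Se = 170.9 * 3.7 * 0.8064 * 0.81 / 40996
Se = 0.010075 m
Convert to mm: Se = 0.010075 * 1000 = 10.075 mm


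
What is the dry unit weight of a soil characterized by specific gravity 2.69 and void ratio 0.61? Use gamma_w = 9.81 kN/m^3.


Result: 16.391 kN/m^3

Derivation:
Using gamma_d = Gs * gamma_w / (1 + e)
gamma_d = 2.69 * 9.81 / (1 + 0.61)
gamma_d = 2.69 * 9.81 / 1.61
gamma_d = 16.391 kN/m^3


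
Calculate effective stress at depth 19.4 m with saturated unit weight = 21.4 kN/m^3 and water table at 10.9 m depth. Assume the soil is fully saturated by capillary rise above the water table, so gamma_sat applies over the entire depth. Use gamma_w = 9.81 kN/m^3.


Total stress = gamma_sat * depth
sigma = 21.4 * 19.4 = 415.16 kPa
Pore water pressure u = gamma_w * (depth - d_wt)
u = 9.81 * (19.4 - 10.9) = 83.385 kPa
Effective stress = sigma - u
sigma' = 415.16 - 83.385 = 331.78 kPa


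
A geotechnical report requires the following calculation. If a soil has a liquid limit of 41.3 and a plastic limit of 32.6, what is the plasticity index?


Using PI = LL - PL
PI = 41.3 - 32.6
PI = 8.7


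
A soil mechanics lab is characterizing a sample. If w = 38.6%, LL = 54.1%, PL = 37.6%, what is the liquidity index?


First compute the plasticity index:
PI = LL - PL = 54.1 - 37.6 = 16.5
Then compute the liquidity index:
LI = (w - PL) / PI
LI = (38.6 - 37.6) / 16.5
LI = 0.061


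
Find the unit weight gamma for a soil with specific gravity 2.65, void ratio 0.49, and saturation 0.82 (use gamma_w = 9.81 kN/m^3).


Using gamma = gamma_w * (Gs + S*e) / (1 + e)
Numerator: Gs + S*e = 2.65 + 0.82*0.49 = 3.0518
Denominator: 1 + e = 1 + 0.49 = 1.49
gamma = 9.81 * 3.0518 / 1.49
gamma = 20.093 kN/m^3


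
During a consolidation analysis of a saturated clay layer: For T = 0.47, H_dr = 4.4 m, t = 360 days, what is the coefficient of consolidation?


Using cv = T * H_dr^2 / t
H_dr^2 = 4.4^2 = 19.36
cv = 0.47 * 19.36 / 360
cv = 0.02528 m^2/day


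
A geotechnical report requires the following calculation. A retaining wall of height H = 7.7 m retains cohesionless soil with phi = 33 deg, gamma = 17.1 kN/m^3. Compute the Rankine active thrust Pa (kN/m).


Result: 149.44 kN/m

Derivation:
Compute active earth pressure coefficient:
Ka = tan^2(45 - phi/2) = tan^2(28.5) = 0.294801
Compute active force:
Pa = 0.5 * Ka * gamma * H^2
Pa = 0.5 * 0.294801 * 17.1 * 7.7^2
Pa = 149.44 kN/m


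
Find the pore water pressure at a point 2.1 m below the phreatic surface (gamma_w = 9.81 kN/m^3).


Result: 20.6 kPa

Derivation:
Using u = gamma_w * h_w
u = 9.81 * 2.1
u = 20.6 kPa


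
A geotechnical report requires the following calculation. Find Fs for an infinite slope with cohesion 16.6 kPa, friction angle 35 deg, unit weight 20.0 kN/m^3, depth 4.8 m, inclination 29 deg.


Using Fs = c / (gamma*H*sin(beta)*cos(beta)) + tan(phi)/tan(beta)
Cohesion contribution = 16.6 / (20.0*4.8*sin(29)*cos(29))
Cohesion contribution = 0.407799
Friction contribution = tan(35)/tan(29) = 1.26321
Fs = 0.407799 + 1.26321
Fs = 1.671


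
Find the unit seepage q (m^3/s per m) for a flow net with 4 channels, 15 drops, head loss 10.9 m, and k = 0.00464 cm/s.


Convert k to m/s for unit consistency with H:
k = 0.00464 cm/s = 0.00464 / 100 m/s = 4.64e-05 m/s
Using q = k * H * Nf / Nd
Nf / Nd = 4 / 15 = 0.2667
q = 4.64e-05 * 10.9 * 0.2667
q = 0.0001349 m^3/s per m


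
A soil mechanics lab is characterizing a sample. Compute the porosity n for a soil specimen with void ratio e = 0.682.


Result: 0.4055

Derivation:
Using the relation n = e / (1 + e)
n = 0.682 / (1 + 0.682)
n = 0.682 / 1.682
n = 0.4055


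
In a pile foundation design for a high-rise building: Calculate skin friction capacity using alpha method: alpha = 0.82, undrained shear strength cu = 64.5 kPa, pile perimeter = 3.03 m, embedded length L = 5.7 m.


Using Qs = alpha * cu * perimeter * L
Qs = 0.82 * 64.5 * 3.03 * 5.7
Qs = 913.46 kN


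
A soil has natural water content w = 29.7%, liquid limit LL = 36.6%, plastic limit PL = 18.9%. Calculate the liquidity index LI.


First compute the plasticity index:
PI = LL - PL = 36.6 - 18.9 = 17.7
Then compute the liquidity index:
LI = (w - PL) / PI
LI = (29.7 - 18.9) / 17.7
LI = 0.61


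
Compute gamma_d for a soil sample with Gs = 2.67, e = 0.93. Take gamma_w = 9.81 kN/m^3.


Using gamma_d = Gs * gamma_w / (1 + e)
gamma_d = 2.67 * 9.81 / (1 + 0.93)
gamma_d = 2.67 * 9.81 / 1.93
gamma_d = 13.571 kN/m^3


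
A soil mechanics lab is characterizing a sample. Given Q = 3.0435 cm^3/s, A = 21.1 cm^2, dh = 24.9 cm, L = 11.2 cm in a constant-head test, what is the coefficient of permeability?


Compute hydraulic gradient:
i = dh / L = 24.9 / 11.2 = 2.22321
Then apply Darcy's law:
k = Q / (A * i)
k = 3.0435 / (21.1 * 2.22321)
k = 3.0435 / 46.9098
k = 0.06488 cm/s


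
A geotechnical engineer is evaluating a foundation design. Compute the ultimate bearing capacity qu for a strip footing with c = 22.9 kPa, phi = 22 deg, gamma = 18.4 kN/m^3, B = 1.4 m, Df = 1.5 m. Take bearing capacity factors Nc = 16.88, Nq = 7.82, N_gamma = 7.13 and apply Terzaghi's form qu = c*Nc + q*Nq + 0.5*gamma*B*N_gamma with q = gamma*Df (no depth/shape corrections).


Compute qu = c*Nc + gamma*Df*Nq + 0.5*gamma*B*N_gamma
Term 1: 22.9 * 16.88 = 386.552
Term 2: 18.4 * 1.5 * 7.82 = 215.832
Term 3: 0.5 * 18.4 * 1.4 * 7.13 = 91.8344
qu = 386.552 + 215.832 + 91.8344
qu = 694.22 kPa


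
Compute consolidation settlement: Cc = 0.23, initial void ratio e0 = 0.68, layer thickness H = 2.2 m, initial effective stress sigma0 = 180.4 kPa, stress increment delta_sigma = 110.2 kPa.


Using Sc = Cc * H / (1 + e0) * log10((sigma0 + delta_sigma) / sigma0)
Stress ratio = (180.4 + 110.2) / 180.4 = 1.61086
log10(1.61086) = 0.207059
Cc * H / (1 + e0) = 0.23 * 2.2 / (1 + 0.68) = 0.30119
Sc = 0.30119 * 0.207059
Sc = 0.0624 m


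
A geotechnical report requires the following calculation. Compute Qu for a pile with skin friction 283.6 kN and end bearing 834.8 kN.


Result: 1118.4 kN

Derivation:
Using Qu = Qf + Qb
Qu = 283.6 + 834.8
Qu = 1118.4 kN


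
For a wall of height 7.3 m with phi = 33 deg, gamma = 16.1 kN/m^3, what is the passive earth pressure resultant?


Result: 1455.17 kN/m

Derivation:
Compute passive earth pressure coefficient:
Kp = tan^2(45 + phi/2) = tan^2(61.5) = 3.39212
Compute passive force:
Pp = 0.5 * Kp * gamma * H^2
Pp = 0.5 * 3.39212 * 16.1 * 7.3^2
Pp = 1455.17 kN/m


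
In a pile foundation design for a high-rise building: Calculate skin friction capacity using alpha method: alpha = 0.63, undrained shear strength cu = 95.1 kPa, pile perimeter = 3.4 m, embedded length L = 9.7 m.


Result: 1975.93 kN

Derivation:
Using Qs = alpha * cu * perimeter * L
Qs = 0.63 * 95.1 * 3.4 * 9.7
Qs = 1975.93 kN


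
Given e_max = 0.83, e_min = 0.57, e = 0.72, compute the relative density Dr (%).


Using Dr = (e_max - e) / (e_max - e_min) * 100
e_max - e = 0.83 - 0.72 = 0.11
e_max - e_min = 0.83 - 0.57 = 0.26
Dr = 0.11 / 0.26 * 100
Dr = 42.31 %


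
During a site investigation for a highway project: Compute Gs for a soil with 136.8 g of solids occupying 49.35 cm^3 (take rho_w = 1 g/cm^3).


Result: 2.772

Derivation:
Using Gs = m_s / (V_s * rho_w)
Since rho_w = 1 g/cm^3:
Gs = 136.8 / 49.35
Gs = 2.772


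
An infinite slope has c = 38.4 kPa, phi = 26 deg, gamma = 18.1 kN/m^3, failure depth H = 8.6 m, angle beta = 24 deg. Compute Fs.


Result: 1.759

Derivation:
Using Fs = c / (gamma*H*sin(beta)*cos(beta)) + tan(phi)/tan(beta)
Cohesion contribution = 38.4 / (18.1*8.6*sin(24)*cos(24))
Cohesion contribution = 0.663912
Friction contribution = tan(26)/tan(24) = 1.09547
Fs = 0.663912 + 1.09547
Fs = 1.759


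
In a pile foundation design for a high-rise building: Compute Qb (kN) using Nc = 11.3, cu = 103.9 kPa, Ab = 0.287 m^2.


Using Qb = Nc * cu * Ab
Qb = 11.3 * 103.9 * 0.287
Qb = 336.96 kN


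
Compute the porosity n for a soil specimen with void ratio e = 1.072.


Using the relation n = e / (1 + e)
n = 1.072 / (1 + 1.072)
n = 1.072 / 2.072
n = 0.5174


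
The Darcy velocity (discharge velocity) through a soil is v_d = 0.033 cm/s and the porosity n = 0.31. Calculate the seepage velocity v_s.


Using v_s = v_d / n
v_s = 0.033 / 0.31
v_s = 0.10645 cm/s


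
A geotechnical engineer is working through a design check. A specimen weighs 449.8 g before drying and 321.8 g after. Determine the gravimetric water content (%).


Using w = (m_wet - m_dry) / m_dry * 100
m_wet - m_dry = 449.8 - 321.8 = 128.0 g
w = 128.0 / 321.8 * 100
w = 39.78 %


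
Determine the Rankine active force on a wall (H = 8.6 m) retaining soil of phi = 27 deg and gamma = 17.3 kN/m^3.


Result: 240.24 kN/m

Derivation:
Compute active earth pressure coefficient:
Ka = tan^2(45 - phi/2) = tan^2(31.5) = 0.375525
Compute active force:
Pa = 0.5 * Ka * gamma * H^2
Pa = 0.5 * 0.375525 * 17.3 * 8.6^2
Pa = 240.24 kN/m


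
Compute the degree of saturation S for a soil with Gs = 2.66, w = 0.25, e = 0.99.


Using S = Gs * w / e
S = 2.66 * 0.25 / 0.99
S = 0.6717


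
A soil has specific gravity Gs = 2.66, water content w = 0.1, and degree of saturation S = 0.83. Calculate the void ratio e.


Using the relation e = Gs * w / S
e = 2.66 * 0.1 / 0.83
e = 0.3205


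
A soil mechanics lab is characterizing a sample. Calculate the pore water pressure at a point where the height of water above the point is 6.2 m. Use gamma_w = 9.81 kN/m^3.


Using u = gamma_w * h_w
u = 9.81 * 6.2
u = 60.82 kPa


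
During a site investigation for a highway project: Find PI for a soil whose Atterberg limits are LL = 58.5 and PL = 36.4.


Using PI = LL - PL
PI = 58.5 - 36.4
PI = 22.1


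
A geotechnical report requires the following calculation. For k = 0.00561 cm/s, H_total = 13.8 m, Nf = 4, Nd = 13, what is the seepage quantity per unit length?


Convert k to m/s for unit consistency with H:
k = 0.00561 cm/s = 0.00561 / 100 m/s = 5.61e-05 m/s
Using q = k * H * Nf / Nd
Nf / Nd = 4 / 13 = 0.3077
q = 5.61e-05 * 13.8 * 0.3077
q = 0.0002382 m^3/s per m


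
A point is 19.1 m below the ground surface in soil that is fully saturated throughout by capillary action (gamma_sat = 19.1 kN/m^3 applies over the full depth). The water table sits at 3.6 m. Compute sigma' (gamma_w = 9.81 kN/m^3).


Total stress = gamma_sat * depth
sigma = 19.1 * 19.1 = 364.81 kPa
Pore water pressure u = gamma_w * (depth - d_wt)
u = 9.81 * (19.1 - 3.6) = 152.055 kPa
Effective stress = sigma - u
sigma' = 364.81 - 152.055 = 212.76 kPa


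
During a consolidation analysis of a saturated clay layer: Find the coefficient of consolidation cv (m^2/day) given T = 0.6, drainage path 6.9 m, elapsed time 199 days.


Result: 0.14355 m^2/day

Derivation:
Using cv = T * H_dr^2 / t
H_dr^2 = 6.9^2 = 47.61
cv = 0.6 * 47.61 / 199
cv = 0.14355 m^2/day


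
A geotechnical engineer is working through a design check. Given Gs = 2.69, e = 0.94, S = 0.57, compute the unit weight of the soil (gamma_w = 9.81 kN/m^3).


Using gamma = gamma_w * (Gs + S*e) / (1 + e)
Numerator: Gs + S*e = 2.69 + 0.57*0.94 = 3.2258
Denominator: 1 + e = 1 + 0.94 = 1.94
gamma = 9.81 * 3.2258 / 1.94
gamma = 16.312 kN/m^3


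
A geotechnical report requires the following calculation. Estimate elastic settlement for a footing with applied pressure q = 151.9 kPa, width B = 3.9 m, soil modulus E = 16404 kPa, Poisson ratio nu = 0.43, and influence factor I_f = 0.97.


Using Se = q * B * (1 - nu^2) * I_f / E
1 - nu^2 = 1 - 0.43^2 = 0.8151
Se = 151.9 * 3.9 * 0.8151 * 0.97 / 16404
Se = 0.028553 m
Convert to mm: Se = 0.028553 * 1000 = 28.553 mm


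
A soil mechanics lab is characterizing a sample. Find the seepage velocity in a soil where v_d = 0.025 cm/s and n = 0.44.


Using v_s = v_d / n
v_s = 0.025 / 0.44
v_s = 0.05682 cm/s


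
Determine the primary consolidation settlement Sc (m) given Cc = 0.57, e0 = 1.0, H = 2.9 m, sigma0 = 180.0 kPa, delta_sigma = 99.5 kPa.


Using Sc = Cc * H / (1 + e0) * log10((sigma0 + delta_sigma) / sigma0)
Stress ratio = (180.0 + 99.5) / 180.0 = 1.55278
log10(1.55278) = 0.191109
Cc * H / (1 + e0) = 0.57 * 2.9 / (1 + 1.0) = 0.8265
Sc = 0.8265 * 0.191109
Sc = 0.158 m


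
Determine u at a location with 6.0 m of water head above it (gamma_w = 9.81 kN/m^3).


Using u = gamma_w * h_w
u = 9.81 * 6.0
u = 58.86 kPa


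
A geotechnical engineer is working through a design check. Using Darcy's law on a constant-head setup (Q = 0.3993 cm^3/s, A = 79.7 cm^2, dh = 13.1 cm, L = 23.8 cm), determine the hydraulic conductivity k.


Compute hydraulic gradient:
i = dh / L = 13.1 / 23.8 = 0.55042
Then apply Darcy's law:
k = Q / (A * i)
k = 0.3993 / (79.7 * 0.55042)
k = 0.3993 / 43.8685
k = 0.009102 cm/s


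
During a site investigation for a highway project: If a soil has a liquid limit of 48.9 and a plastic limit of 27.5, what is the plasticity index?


Using PI = LL - PL
PI = 48.9 - 27.5
PI = 21.4


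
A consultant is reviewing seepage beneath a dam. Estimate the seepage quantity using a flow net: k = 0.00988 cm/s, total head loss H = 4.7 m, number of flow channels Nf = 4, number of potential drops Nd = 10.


Convert k to m/s for unit consistency with H:
k = 0.00988 cm/s = 0.00988 / 100 m/s = 9.88e-05 m/s
Using q = k * H * Nf / Nd
Nf / Nd = 4 / 10 = 0.4
q = 9.88e-05 * 4.7 * 0.4
q = 0.0001857 m^3/s per m


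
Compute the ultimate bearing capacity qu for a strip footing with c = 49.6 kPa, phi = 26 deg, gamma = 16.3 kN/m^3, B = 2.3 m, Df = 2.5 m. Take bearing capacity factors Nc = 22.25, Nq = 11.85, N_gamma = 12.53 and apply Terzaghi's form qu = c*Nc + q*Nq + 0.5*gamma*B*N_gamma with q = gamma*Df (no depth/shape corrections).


Result: 1821.36 kPa

Derivation:
Compute qu = c*Nc + gamma*Df*Nq + 0.5*gamma*B*N_gamma
Term 1: 49.6 * 22.25 = 1103.6
Term 2: 16.3 * 2.5 * 11.85 = 482.8875
Term 3: 0.5 * 16.3 * 2.3 * 12.53 = 234.87485
qu = 1103.6 + 482.8875 + 234.87485
qu = 1821.36 kPa


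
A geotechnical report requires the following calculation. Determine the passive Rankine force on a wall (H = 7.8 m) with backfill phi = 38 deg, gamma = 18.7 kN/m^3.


Compute passive earth pressure coefficient:
Kp = tan^2(45 + phi/2) = tan^2(64.0) = 4.203746
Compute passive force:
Pp = 0.5 * Kp * gamma * H^2
Pp = 0.5 * 4.203746 * 18.7 * 7.8^2
Pp = 2391.32 kN/m


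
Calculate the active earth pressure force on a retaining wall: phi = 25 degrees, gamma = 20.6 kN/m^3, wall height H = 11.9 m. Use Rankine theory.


Result: 591.98 kN/m

Derivation:
Compute active earth pressure coefficient:
Ka = tan^2(45 - phi/2) = tan^2(32.5) = 0.405859
Compute active force:
Pa = 0.5 * Ka * gamma * H^2
Pa = 0.5 * 0.405859 * 20.6 * 11.9^2
Pa = 591.98 kN/m


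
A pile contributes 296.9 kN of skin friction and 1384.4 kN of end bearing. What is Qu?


Result: 1681.3 kN

Derivation:
Using Qu = Qf + Qb
Qu = 296.9 + 1384.4
Qu = 1681.3 kN


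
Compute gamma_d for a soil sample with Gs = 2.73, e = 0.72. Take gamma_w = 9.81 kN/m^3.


Using gamma_d = Gs * gamma_w / (1 + e)
gamma_d = 2.73 * 9.81 / (1 + 0.72)
gamma_d = 2.73 * 9.81 / 1.72
gamma_d = 15.571 kN/m^3


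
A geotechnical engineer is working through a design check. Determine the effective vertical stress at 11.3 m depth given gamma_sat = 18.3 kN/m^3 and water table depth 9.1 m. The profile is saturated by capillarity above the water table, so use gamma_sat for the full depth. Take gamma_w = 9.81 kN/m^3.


Total stress = gamma_sat * depth
sigma = 18.3 * 11.3 = 206.79 kPa
Pore water pressure u = gamma_w * (depth - d_wt)
u = 9.81 * (11.3 - 9.1) = 21.582 kPa
Effective stress = sigma - u
sigma' = 206.79 - 21.582 = 185.21 kPa


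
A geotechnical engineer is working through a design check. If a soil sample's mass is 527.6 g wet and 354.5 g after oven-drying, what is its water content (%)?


Using w = (m_wet - m_dry) / m_dry * 100
m_wet - m_dry = 527.6 - 354.5 = 173.1 g
w = 173.1 / 354.5 * 100
w = 48.83 %


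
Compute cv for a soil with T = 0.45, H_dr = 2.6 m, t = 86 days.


Result: 0.03537 m^2/day

Derivation:
Using cv = T * H_dr^2 / t
H_dr^2 = 2.6^2 = 6.76
cv = 0.45 * 6.76 / 86
cv = 0.03537 m^2/day


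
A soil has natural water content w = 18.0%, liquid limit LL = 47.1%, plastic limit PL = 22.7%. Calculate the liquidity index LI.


Result: -0.193

Derivation:
First compute the plasticity index:
PI = LL - PL = 47.1 - 22.7 = 24.4
Then compute the liquidity index:
LI = (w - PL) / PI
LI = (18.0 - 22.7) / 24.4
LI = -0.193


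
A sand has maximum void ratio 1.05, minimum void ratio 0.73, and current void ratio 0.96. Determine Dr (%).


Result: 28.13 %

Derivation:
Using Dr = (e_max - e) / (e_max - e_min) * 100
e_max - e = 1.05 - 0.96 = 0.09
e_max - e_min = 1.05 - 0.73 = 0.32
Dr = 0.09 / 0.32 * 100
Dr = 28.13 %


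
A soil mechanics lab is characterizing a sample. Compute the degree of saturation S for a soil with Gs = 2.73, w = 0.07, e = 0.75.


Using S = Gs * w / e
S = 2.73 * 0.07 / 0.75
S = 0.2548


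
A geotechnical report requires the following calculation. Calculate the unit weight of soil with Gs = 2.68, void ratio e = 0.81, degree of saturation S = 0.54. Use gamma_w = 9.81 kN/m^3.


Using gamma = gamma_w * (Gs + S*e) / (1 + e)
Numerator: Gs + S*e = 2.68 + 0.54*0.81 = 3.1174
Denominator: 1 + e = 1 + 0.81 = 1.81
gamma = 9.81 * 3.1174 / 1.81
gamma = 16.896 kN/m^3


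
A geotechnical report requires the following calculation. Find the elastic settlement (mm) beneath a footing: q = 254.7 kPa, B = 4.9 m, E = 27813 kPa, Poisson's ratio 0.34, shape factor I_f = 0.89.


Result: 35.32 mm

Derivation:
Using Se = q * B * (1 - nu^2) * I_f / E
1 - nu^2 = 1 - 0.34^2 = 0.8844
Se = 254.7 * 4.9 * 0.8844 * 0.89 / 27813
Se = 0.035320 m
Convert to mm: Se = 0.035320 * 1000 = 35.32 mm


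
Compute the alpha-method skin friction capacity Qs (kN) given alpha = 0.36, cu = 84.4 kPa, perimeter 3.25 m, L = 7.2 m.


Using Qs = alpha * cu * perimeter * L
Qs = 0.36 * 84.4 * 3.25 * 7.2
Qs = 710.99 kN


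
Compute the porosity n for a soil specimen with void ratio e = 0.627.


Using the relation n = e / (1 + e)
n = 0.627 / (1 + 0.627)
n = 0.627 / 1.627
n = 0.3854


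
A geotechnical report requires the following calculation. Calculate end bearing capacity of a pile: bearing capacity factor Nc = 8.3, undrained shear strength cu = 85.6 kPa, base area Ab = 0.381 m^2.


Using Qb = Nc * cu * Ab
Qb = 8.3 * 85.6 * 0.381
Qb = 270.69 kN


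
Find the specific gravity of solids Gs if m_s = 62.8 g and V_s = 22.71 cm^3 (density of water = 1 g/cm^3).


Result: 2.765

Derivation:
Using Gs = m_s / (V_s * rho_w)
Since rho_w = 1 g/cm^3:
Gs = 62.8 / 22.71
Gs = 2.765


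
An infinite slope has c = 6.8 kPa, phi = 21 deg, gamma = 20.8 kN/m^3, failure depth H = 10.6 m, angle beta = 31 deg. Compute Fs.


Using Fs = c / (gamma*H*sin(beta)*cos(beta)) + tan(phi)/tan(beta)
Cohesion contribution = 6.8 / (20.8*10.6*sin(31)*cos(31))
Cohesion contribution = 0.069861
Friction contribution = tan(21)/tan(31) = 0.638857
Fs = 0.069861 + 0.638857
Fs = 0.709


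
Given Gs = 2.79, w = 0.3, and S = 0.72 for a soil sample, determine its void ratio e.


Result: 1.1625

Derivation:
Using the relation e = Gs * w / S
e = 2.79 * 0.3 / 0.72
e = 1.1625


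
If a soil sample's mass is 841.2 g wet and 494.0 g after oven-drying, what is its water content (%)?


Using w = (m_wet - m_dry) / m_dry * 100
m_wet - m_dry = 841.2 - 494.0 = 347.2 g
w = 347.2 / 494.0 * 100
w = 70.28 %


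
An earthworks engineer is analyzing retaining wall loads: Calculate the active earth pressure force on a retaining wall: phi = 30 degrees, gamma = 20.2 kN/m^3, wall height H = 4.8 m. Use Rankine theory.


Compute active earth pressure coefficient:
Ka = tan^2(45 - phi/2) = tan^2(30.0) = 0.333333
Compute active force:
Pa = 0.5 * Ka * gamma * H^2
Pa = 0.5 * 0.333333 * 20.2 * 4.8^2
Pa = 77.57 kN/m


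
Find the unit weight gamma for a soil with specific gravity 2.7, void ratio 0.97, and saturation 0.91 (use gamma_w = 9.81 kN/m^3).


Using gamma = gamma_w * (Gs + S*e) / (1 + e)
Numerator: Gs + S*e = 2.7 + 0.91*0.97 = 3.5827
Denominator: 1 + e = 1 + 0.97 = 1.97
gamma = 9.81 * 3.5827 / 1.97
gamma = 17.841 kN/m^3


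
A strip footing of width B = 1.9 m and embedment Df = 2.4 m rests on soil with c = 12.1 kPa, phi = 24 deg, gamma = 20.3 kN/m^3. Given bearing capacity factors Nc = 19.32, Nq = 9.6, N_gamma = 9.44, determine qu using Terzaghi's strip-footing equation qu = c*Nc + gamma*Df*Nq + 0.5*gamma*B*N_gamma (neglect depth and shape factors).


Result: 883.53 kPa

Derivation:
Compute qu = c*Nc + gamma*Df*Nq + 0.5*gamma*B*N_gamma
Term 1: 12.1 * 19.32 = 233.772
Term 2: 20.3 * 2.4 * 9.6 = 467.712
Term 3: 0.5 * 20.3 * 1.9 * 9.44 = 182.0504
qu = 233.772 + 467.712 + 182.0504
qu = 883.53 kPa


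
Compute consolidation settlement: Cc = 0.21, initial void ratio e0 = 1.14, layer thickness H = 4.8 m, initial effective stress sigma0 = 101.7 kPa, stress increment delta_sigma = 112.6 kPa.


Using Sc = Cc * H / (1 + e0) * log10((sigma0 + delta_sigma) / sigma0)
Stress ratio = (101.7 + 112.6) / 101.7 = 2.10718
log10(2.10718) = 0.323701
Cc * H / (1 + e0) = 0.21 * 4.8 / (1 + 1.14) = 0.471028
Sc = 0.471028 * 0.323701
Sc = 0.1525 m


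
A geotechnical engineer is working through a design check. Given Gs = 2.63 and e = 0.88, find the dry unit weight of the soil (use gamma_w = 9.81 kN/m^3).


Using gamma_d = Gs * gamma_w / (1 + e)
gamma_d = 2.63 * 9.81 / (1 + 0.88)
gamma_d = 2.63 * 9.81 / 1.88
gamma_d = 13.724 kN/m^3


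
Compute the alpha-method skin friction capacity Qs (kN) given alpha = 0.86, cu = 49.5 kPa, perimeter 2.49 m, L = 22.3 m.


Result: 2363.78 kN

Derivation:
Using Qs = alpha * cu * perimeter * L
Qs = 0.86 * 49.5 * 2.49 * 22.3
Qs = 2363.78 kN


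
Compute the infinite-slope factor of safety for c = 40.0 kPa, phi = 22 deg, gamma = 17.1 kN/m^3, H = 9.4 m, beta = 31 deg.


Result: 1.236

Derivation:
Using Fs = c / (gamma*H*sin(beta)*cos(beta)) + tan(phi)/tan(beta)
Cohesion contribution = 40.0 / (17.1*9.4*sin(31)*cos(31))
Cohesion contribution = 0.563678
Friction contribution = tan(22)/tan(31) = 0.672413
Fs = 0.563678 + 0.672413
Fs = 1.236


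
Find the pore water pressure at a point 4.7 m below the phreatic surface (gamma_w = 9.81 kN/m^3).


Using u = gamma_w * h_w
u = 9.81 * 4.7
u = 46.11 kPa


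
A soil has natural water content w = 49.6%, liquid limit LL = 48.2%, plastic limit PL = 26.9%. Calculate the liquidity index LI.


First compute the plasticity index:
PI = LL - PL = 48.2 - 26.9 = 21.3
Then compute the liquidity index:
LI = (w - PL) / PI
LI = (49.6 - 26.9) / 21.3
LI = 1.066


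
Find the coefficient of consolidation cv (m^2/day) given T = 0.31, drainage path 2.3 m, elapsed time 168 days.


Using cv = T * H_dr^2 / t
H_dr^2 = 2.3^2 = 5.29
cv = 0.31 * 5.29 / 168
cv = 0.00976 m^2/day


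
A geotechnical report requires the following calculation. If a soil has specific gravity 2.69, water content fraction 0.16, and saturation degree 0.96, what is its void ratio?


Result: 0.4483

Derivation:
Using the relation e = Gs * w / S
e = 2.69 * 0.16 / 0.96
e = 0.4483


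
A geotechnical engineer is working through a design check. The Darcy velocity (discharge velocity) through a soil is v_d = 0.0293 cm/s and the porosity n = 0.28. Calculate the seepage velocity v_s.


Result: 0.10464 cm/s

Derivation:
Using v_s = v_d / n
v_s = 0.0293 / 0.28
v_s = 0.10464 cm/s


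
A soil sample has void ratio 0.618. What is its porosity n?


Result: 0.382

Derivation:
Using the relation n = e / (1 + e)
n = 0.618 / (1 + 0.618)
n = 0.618 / 1.618
n = 0.382


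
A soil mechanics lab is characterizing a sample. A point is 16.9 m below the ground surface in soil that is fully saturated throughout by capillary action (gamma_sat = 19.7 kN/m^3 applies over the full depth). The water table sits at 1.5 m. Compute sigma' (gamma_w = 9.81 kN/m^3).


Total stress = gamma_sat * depth
sigma = 19.7 * 16.9 = 332.93 kPa
Pore water pressure u = gamma_w * (depth - d_wt)
u = 9.81 * (16.9 - 1.5) = 151.074 kPa
Effective stress = sigma - u
sigma' = 332.93 - 151.074 = 181.86 kPa


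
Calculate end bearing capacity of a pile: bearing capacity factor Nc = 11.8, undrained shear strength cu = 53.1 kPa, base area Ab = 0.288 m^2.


Result: 180.46 kN

Derivation:
Using Qb = Nc * cu * Ab
Qb = 11.8 * 53.1 * 0.288
Qb = 180.46 kN


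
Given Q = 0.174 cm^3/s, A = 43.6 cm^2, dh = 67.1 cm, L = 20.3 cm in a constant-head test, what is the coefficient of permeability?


Compute hydraulic gradient:
i = dh / L = 67.1 / 20.3 = 3.30542
Then apply Darcy's law:
k = Q / (A * i)
k = 0.174 / (43.6 * 3.30542)
k = 0.174 / 144.116
k = 0.001207 cm/s


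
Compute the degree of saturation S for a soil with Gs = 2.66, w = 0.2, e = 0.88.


Using S = Gs * w / e
S = 2.66 * 0.2 / 0.88
S = 0.6045


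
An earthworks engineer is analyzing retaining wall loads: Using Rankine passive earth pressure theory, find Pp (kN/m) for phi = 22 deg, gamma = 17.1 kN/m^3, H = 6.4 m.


Result: 769.75 kN/m

Derivation:
Compute passive earth pressure coefficient:
Kp = tan^2(45 + phi/2) = tan^2(56.0) = 2.197987
Compute passive force:
Pp = 0.5 * Kp * gamma * H^2
Pp = 0.5 * 2.197987 * 17.1 * 6.4^2
Pp = 769.75 kN/m


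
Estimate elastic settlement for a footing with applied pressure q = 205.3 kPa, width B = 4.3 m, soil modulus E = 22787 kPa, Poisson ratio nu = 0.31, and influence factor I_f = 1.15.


Result: 40.271 mm

Derivation:
Using Se = q * B * (1 - nu^2) * I_f / E
1 - nu^2 = 1 - 0.31^2 = 0.9039
Se = 205.3 * 4.3 * 0.9039 * 1.15 / 22787
Se = 0.040271 m
Convert to mm: Se = 0.040271 * 1000 = 40.271 mm


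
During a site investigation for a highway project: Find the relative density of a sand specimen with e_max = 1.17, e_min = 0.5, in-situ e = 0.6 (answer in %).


Using Dr = (e_max - e) / (e_max - e_min) * 100
e_max - e = 1.17 - 0.6 = 0.57
e_max - e_min = 1.17 - 0.5 = 0.67
Dr = 0.57 / 0.67 * 100
Dr = 85.07 %


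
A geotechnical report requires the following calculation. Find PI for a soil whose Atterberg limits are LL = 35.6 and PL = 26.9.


Result: 8.7

Derivation:
Using PI = LL - PL
PI = 35.6 - 26.9
PI = 8.7


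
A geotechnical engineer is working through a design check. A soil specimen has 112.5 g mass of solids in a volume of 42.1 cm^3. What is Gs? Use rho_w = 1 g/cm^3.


Result: 2.672

Derivation:
Using Gs = m_s / (V_s * rho_w)
Since rho_w = 1 g/cm^3:
Gs = 112.5 / 42.1
Gs = 2.672


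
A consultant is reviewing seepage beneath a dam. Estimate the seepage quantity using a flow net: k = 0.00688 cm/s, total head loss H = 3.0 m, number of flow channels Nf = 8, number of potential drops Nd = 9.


Result: 0.0001835 m^3/s per m

Derivation:
Convert k to m/s for unit consistency with H:
k = 0.00688 cm/s = 0.00688 / 100 m/s = 6.88e-05 m/s
Using q = k * H * Nf / Nd
Nf / Nd = 8 / 9 = 0.8889
q = 6.88e-05 * 3.0 * 0.8889
q = 0.0001835 m^3/s per m


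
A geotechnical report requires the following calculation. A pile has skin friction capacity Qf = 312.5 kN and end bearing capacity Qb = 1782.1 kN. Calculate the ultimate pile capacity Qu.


Using Qu = Qf + Qb
Qu = 312.5 + 1782.1
Qu = 2094.6 kN


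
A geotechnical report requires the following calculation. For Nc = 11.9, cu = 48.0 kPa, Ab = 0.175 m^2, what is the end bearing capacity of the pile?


Result: 99.96 kN

Derivation:
Using Qb = Nc * cu * Ab
Qb = 11.9 * 48.0 * 0.175
Qb = 99.96 kN


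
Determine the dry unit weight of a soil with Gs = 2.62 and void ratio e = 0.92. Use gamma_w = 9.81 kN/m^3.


Using gamma_d = Gs * gamma_w / (1 + e)
gamma_d = 2.62 * 9.81 / (1 + 0.92)
gamma_d = 2.62 * 9.81 / 1.92
gamma_d = 13.387 kN/m^3


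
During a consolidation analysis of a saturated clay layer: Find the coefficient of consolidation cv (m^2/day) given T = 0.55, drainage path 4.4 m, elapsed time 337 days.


Using cv = T * H_dr^2 / t
H_dr^2 = 4.4^2 = 19.36
cv = 0.55 * 19.36 / 337
cv = 0.0316 m^2/day


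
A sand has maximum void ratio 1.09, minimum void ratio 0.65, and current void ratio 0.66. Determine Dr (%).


Result: 97.73 %

Derivation:
Using Dr = (e_max - e) / (e_max - e_min) * 100
e_max - e = 1.09 - 0.66 = 0.43
e_max - e_min = 1.09 - 0.65 = 0.44
Dr = 0.43 / 0.44 * 100
Dr = 97.73 %


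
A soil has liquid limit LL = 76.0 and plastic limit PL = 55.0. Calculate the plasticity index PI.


Using PI = LL - PL
PI = 76.0 - 55.0
PI = 21.0


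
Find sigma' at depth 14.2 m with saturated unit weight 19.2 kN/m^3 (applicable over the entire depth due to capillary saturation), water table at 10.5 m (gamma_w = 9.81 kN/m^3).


Result: 236.34 kPa

Derivation:
Total stress = gamma_sat * depth
sigma = 19.2 * 14.2 = 272.64 kPa
Pore water pressure u = gamma_w * (depth - d_wt)
u = 9.81 * (14.2 - 10.5) = 36.297 kPa
Effective stress = sigma - u
sigma' = 272.64 - 36.297 = 236.34 kPa


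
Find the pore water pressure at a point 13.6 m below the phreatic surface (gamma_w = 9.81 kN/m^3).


Using u = gamma_w * h_w
u = 9.81 * 13.6
u = 133.42 kPa


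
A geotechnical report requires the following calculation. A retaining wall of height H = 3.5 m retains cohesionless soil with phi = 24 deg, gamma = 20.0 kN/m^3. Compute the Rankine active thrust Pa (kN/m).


Result: 51.66 kN/m

Derivation:
Compute active earth pressure coefficient:
Ka = tan^2(45 - phi/2) = tan^2(33.0) = 0.42173
Compute active force:
Pa = 0.5 * Ka * gamma * H^2
Pa = 0.5 * 0.42173 * 20.0 * 3.5^2
Pa = 51.66 kN/m


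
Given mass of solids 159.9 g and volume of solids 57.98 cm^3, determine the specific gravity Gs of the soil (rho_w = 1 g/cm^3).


Using Gs = m_s / (V_s * rho_w)
Since rho_w = 1 g/cm^3:
Gs = 159.9 / 57.98
Gs = 2.758


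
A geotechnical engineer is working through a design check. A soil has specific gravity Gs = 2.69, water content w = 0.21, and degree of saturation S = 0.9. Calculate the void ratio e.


Using the relation e = Gs * w / S
e = 2.69 * 0.21 / 0.9
e = 0.6277


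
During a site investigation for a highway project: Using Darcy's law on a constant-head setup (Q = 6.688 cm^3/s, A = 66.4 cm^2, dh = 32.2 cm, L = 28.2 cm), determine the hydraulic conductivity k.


Compute hydraulic gradient:
i = dh / L = 32.2 / 28.2 = 1.14184
Then apply Darcy's law:
k = Q / (A * i)
k = 6.688 / (66.4 * 1.14184)
k = 6.688 / 75.8184
k = 0.088211 cm/s


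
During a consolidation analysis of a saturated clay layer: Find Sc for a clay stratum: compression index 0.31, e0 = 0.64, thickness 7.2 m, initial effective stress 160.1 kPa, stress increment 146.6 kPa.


Using Sc = Cc * H / (1 + e0) * log10((sigma0 + delta_sigma) / sigma0)
Stress ratio = (160.1 + 146.6) / 160.1 = 1.91568
log10(1.91568) = 0.282322
Cc * H / (1 + e0) = 0.31 * 7.2 / (1 + 0.64) = 1.36098
Sc = 1.36098 * 0.282322
Sc = 0.3842 m


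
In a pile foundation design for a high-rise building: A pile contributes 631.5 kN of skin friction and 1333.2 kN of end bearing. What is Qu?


Result: 1964.7 kN

Derivation:
Using Qu = Qf + Qb
Qu = 631.5 + 1333.2
Qu = 1964.7 kN


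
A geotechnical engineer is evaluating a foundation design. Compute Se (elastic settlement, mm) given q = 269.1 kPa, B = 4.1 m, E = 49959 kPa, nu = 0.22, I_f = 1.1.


Using Se = q * B * (1 - nu^2) * I_f / E
1 - nu^2 = 1 - 0.22^2 = 0.9516
Se = 269.1 * 4.1 * 0.9516 * 1.1 / 49959
Se = 0.023117 m
Convert to mm: Se = 0.023117 * 1000 = 23.117 mm
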